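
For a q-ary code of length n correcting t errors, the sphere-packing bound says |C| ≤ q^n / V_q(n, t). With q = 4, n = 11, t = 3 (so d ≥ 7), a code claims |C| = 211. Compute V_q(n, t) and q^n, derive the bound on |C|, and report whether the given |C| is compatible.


V_q(n, t) = 4984, q^n = 4194304, Hamming bound = 841, |C| = 211 ≤ bound (satisfied).

Step 1: Compute V_q(n, t) = Σ_{j=0}^3 C(n, j) (q−1)^j.
  j = 0: C(11,0)·(3)^0 = 1·1 = 1.
  j = 1: C(11,1)·(3)^1 = 11·3 = 33.
  j = 2: C(11,2)·(3)^2 = 55·9 = 495.
  j = 3: C(11,3)·(3)^3 = 165·27 = 4455.
  V_q(n, t) = 1 + 33 + 495 + 4455 = 4984.
Step 2: q^n = 4^11 = 4194304.
Step 3: Hamming bound ⌊q^n / V_q(n,t)⌋ = ⌊4194304/4984⌋ = 841.
Step 4: Compare |C| = 211 to 841: satisfied.
The claimed |C| lies below the Hamming bound.


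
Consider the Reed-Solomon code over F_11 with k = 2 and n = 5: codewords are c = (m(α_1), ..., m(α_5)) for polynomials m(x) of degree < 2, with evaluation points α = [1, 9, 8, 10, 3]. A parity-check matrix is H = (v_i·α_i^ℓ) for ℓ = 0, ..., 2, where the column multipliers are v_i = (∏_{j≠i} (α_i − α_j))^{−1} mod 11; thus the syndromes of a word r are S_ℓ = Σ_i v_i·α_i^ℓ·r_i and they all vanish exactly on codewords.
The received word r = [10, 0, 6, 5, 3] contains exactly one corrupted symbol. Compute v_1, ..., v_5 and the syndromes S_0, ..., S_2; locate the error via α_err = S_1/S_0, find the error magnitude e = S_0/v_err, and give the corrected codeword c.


S = (4, 4, 4), error at position 1, error magnitude e = 6, c = [4, 0, 6, 5, 3].

Step 1: column multipliers v_i = (∏_{j≠i}(α_i − α_j))^{−1} mod 11.
  i = 1 (α = 1): (1−9)(1−8)(1−10)(1−3) = (−8)·(−7)·(−9)·(−2) = 1008 ≡ 7, so v_1 = 7^{−1} = 8 (mod 11).
  i = 2 (α = 9): (9−1)(9−8)(9−10)(9−3) = 8·1·(−1)·6 = −48 ≡ 7, so v_2 = 7^{−1} = 8 (mod 11).
  i = 3 (α = 8): (8−1)(8−9)(8−10)(8−3) = 7·(−1)·(−2)·5 = 70 ≡ 4, so v_3 = 4^{−1} = 3 (mod 11).
  i = 4 (α = 10): (10−1)(10−9)(10−8)(10−3) = 9·1·2·7 = 126 ≡ 5, so v_4 = 5^{−1} = 9 (mod 11).
  i = 5 (α = 3): (3−1)(3−9)(3−8)(3−10) = 2·(−6)·(−5)·(−7) = −420 ≡ 9, so v_5 = 9^{−1} = 5 (mod 11).
  v = [8, 8, 3, 9, 5].
Step 2: syndromes of r = [10, 0, 6, 5, 3] (all sums mod 11).
  S_0 = Σ v_i r_i = 8·10 + 8·0 + 3·6 + 9·5 + 5·3 = 158 ≡ 4.
  S_1 = Σ v_i α_i r_i = 8·1·10 + 8·9·0 + 3·8·6 + 9·10·5 + 5·3·3 = 719 ≡ 4.
  α_i^2 mod 11 = [1, 4, 9, 1, 9].
  S_2 = Σ v_i α_i^2 r_i = 8·1·10 + 8·4·0 + 3·9·6 + 9·1·5 + 5·9·3 = 422 ≡ 4.
  S = (4, 4, 4) ≠ 0, so r is not a codeword (an error is present).
Step 3: locate the error. For a single error e at position i, S_ℓ = v_i·e·α_i^ℓ, so α_err = S_1/S_0.
  S_0^{−1} = 4^{−1} = 3 (mod 11), so α_err = 4·3 = 12 ≡ 1 = α_1. Error position i = 1.
  Consistency check: S_2/S_1 = 4·3 = 12 ≡ 1 = α_err ✓ (single-error assumption holds).
Step 4: error magnitude e = S_0/v_1 = S_0·∏_{j≠1}(α_1 − α_j) = 4·7 = 28 ≡ 6 (mod 11).
Step 5: correct position 1: c_1 = r_1 − e = 10 − 6 ≡ 4 (mod 11). Hence c = [4, 0, 6, 5, 3].
  Check: interpolating c through the α_i gives m(x) = 10 + 5·x (degree < 2) with m(α_i) = c_i for every i, so c is indeed a codeword.


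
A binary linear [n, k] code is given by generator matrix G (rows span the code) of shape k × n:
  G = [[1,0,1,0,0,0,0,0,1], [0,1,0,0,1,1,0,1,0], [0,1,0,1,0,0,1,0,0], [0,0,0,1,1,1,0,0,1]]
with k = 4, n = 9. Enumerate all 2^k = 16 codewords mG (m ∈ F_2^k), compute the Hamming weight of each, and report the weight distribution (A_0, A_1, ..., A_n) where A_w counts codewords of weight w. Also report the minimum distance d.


Weight distribution: A_0 = 1, A_3 = 3, A_4 = 4, A_5 = 4, A_6 = 2, A_7 = 1, A_8 = 1. Minimum distance d = 3.

Enumerate all 2^4 = 16 messages m ∈ F_2^4.
For each, compute codeword c = mG in F_2^9, then tally its weight.
  m = 0000 → c = 000000000, weight = 0.
  m = 1000 → c = 101000001, weight = 3.
  m = 0100 → c = 010011010, weight = 4.
  m = 1100 → c = 111011011, weight = 7.
  m = 0010 → c = 010100100, weight = 3.
  m = 1010 → c = 111100101, weight = 6.
  m = 0110 → c = 000111110, weight = 5.
  m = 1110 → c = 101111111, weight = 8.
  m = 0001 → c = 000111001, weight = 4.
  m = 1001 → c = 101111000, weight = 5.
  m = 0101 → c = 010100011, weight = 4.
  m = 1101 → c = 111100010, weight = 5.
  m = 0011 → c = 010011101, weight = 5.
  m = 1011 → c = 111011100, weight = 6.
  m = 0111 → c = 000000111, weight = 3.
  m = 1111 → c = 101000110, weight = 4.
Tally weights:
  weight 0: 1 codewords.
  weight 3: 3 codewords.
  weight 4: 4 codewords.
  weight 5: 4 codewords.
  weight 6: 2 codewords.
  weight 7: 1 codewords.
  weight 8: 1 codewords.
Minimum distance d = smallest w > 0 with A_w > 0 = 3.
Sanity: Σ A_w = 16 = 2^4 = 16 ✓.


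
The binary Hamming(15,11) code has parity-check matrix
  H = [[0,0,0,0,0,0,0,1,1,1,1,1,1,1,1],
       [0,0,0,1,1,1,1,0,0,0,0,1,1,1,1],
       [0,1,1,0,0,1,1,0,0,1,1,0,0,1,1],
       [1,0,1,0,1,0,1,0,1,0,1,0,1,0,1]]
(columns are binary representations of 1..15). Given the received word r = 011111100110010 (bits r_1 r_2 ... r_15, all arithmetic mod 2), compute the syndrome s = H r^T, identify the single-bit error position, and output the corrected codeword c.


s = (1, 1, 1, 0)^T, error position = 14, corrected codeword c = 011111100110000

Compute s = H r^T mod 2 one row at a time:
  s_1 = 0 + 0 + 1 + 1 + 0 + 0 + 1 + 0 = 3 ≡ 1 (mod 2).
  s_2 = 1 + 1 + 1 + 1 + 0 + 0 + 1 + 0 = 5 ≡ 1 (mod 2).
  s_3 = 1 + 1 + 1 + 1 + 1 + 1 + 1 + 0 = 7 ≡ 1 (mod 2).
  s_4 = 0 + 1 + 1 + 1 + 0 + 1 + 0 + 0 = 4 ≡ 0 (mod 2).
s = (1, 1, 1, 0)^T — this equals column 14 of H (binary 1110), so error is at position 14.
Correct: flip bit 14 of r = 011111100110010 to get c = 011111100110000.


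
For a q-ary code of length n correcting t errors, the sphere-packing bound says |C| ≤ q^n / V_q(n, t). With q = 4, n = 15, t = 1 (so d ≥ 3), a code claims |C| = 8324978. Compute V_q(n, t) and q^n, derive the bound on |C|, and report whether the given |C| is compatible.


V_q(n, t) = 46, q^n = 1073741824, Hamming bound = 23342213, |C| = 8324978 ≤ bound (satisfied).

Step 1: Compute V_q(n, t) = Σ_{j=0}^1 C(n, j) (q−1)^j.
  j = 0: C(15,0)·(3)^0 = 1·1 = 1.
  j = 1: C(15,1)·(3)^1 = 15·3 = 45.
  V_q(n, t) = 1 + 45 = 46.
Step 2: q^n = 4^15 = 1073741824.
Step 3: Hamming bound ⌊q^n / V_q(n,t)⌋ = ⌊1073741824/46⌋ = 23342213.
Step 4: Compare |C| = 8324978 to 23342213: satisfied.
The claimed |C| lies below the Hamming bound.


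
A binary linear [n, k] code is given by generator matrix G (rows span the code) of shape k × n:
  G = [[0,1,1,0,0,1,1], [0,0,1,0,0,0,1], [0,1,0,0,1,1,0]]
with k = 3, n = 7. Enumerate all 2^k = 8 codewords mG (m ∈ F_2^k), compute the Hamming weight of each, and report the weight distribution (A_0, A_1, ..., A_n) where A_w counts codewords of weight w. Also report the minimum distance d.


Weight distribution: A_0 = 1, A_1 = 1, A_2 = 2, A_3 = 2, A_4 = 1, A_5 = 1. Minimum distance d = 1.

Enumerate all 2^3 = 8 messages m ∈ F_2^3.
For each, compute codeword c = mG in F_2^7, then tally its weight.
  m = 000 → c = 0000000, weight = 0.
  m = 100 → c = 0110011, weight = 4.
  m = 010 → c = 0010001, weight = 2.
  m = 110 → c = 0100010, weight = 2.
  m = 001 → c = 0100110, weight = 3.
  m = 101 → c = 0010101, weight = 3.
  m = 011 → c = 0110111, weight = 5.
  m = 111 → c = 0000100, weight = 1.
Tally weights:
  weight 0: 1 codewords.
  weight 1: 1 codewords.
  weight 2: 2 codewords.
  weight 3: 2 codewords.
  weight 4: 1 codewords.
  weight 5: 1 codewords.
Minimum distance d = smallest w > 0 with A_w > 0 = 1.
Sanity: Σ A_w = 8 = 2^3 = 8 ✓.


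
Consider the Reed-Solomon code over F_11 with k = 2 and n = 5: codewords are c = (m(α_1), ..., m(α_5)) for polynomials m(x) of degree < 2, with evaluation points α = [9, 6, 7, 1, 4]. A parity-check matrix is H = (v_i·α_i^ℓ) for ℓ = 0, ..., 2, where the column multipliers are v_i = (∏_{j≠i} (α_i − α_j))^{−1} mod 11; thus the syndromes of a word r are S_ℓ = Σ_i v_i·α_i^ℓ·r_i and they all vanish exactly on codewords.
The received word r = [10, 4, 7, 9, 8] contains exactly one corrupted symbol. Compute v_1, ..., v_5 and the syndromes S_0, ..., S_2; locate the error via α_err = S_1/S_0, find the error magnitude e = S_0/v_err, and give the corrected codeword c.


S = (6, 3, 7), error at position 2, error magnitude e = 4, c = [10, 0, 7, 9, 8].

Step 1: column multipliers v_i = (∏_{j≠i}(α_i − α_j))^{−1} mod 11.
  i = 1 (α = 9): (9−6)(9−7)(9−1)(9−4) = 3·2·8·5 = 240 ≡ 9, so v_1 = 9^{−1} = 5 (mod 11).
  i = 2 (α = 6): (6−9)(6−7)(6−1)(6−4) = (−3)·(−1)·5·2 = 30 ≡ 8, so v_2 = 8^{−1} = 7 (mod 11).
  i = 3 (α = 7): (7−9)(7−6)(7−1)(7−4) = (−2)·1·6·3 = −36 ≡ 8, so v_3 = 8^{−1} = 7 (mod 11).
  i = 4 (α = 1): (1−9)(1−6)(1−7)(1−4) = (−8)·(−5)·(−6)·(−3) = 720 ≡ 5, so v_4 = 5^{−1} = 9 (mod 11).
  i = 5 (α = 4): (4−9)(4−6)(4−7)(4−1) = (−5)·(−2)·(−3)·3 = −90 ≡ 9, so v_5 = 9^{−1} = 5 (mod 11).
  v = [5, 7, 7, 9, 5].
Step 2: syndromes of r = [10, 4, 7, 9, 8] (all sums mod 11).
  S_0 = Σ v_i r_i = 5·10 + 7·4 + 7·7 + 9·9 + 5·8 = 248 ≡ 6.
  S_1 = Σ v_i α_i r_i = 5·9·10 + 7·6·4 + 7·7·7 + 9·1·9 + 5·4·8 = 1202 ≡ 3.
  α_i^2 mod 11 = [4, 3, 5, 1, 5].
  S_2 = Σ v_i α_i^2 r_i = 5·4·10 + 7·3·4 + 7·5·7 + 9·1·9 + 5·5·8 = 810 ≡ 7.
  S = (6, 3, 7) ≠ 0, so r is not a codeword (an error is present).
Step 3: locate the error. For a single error e at position i, S_ℓ = v_i·e·α_i^ℓ, so α_err = S_1/S_0.
  S_0^{−1} = 6^{−1} = 2 (mod 11), so α_err = 3·2 = 6 ≡ 6 = α_2. Error position i = 2.
  Consistency check: S_2/S_1 = 7·4 = 28 ≡ 6 = α_err ✓ (single-error assumption holds).
Step 4: error magnitude e = S_0/v_2 = S_0·∏_{j≠2}(α_2 − α_j) = 6·8 = 48 ≡ 4 (mod 11).
Step 5: correct position 2: c_2 = r_2 − e = 4 − 4 ≡ 0 (mod 11). Hence c = [10, 0, 7, 9, 8].
  Check: interpolating c through the α_i gives m(x) = 2 + 7·x (degree < 2) with m(α_i) = c_i for every i, so c is indeed a codeword.


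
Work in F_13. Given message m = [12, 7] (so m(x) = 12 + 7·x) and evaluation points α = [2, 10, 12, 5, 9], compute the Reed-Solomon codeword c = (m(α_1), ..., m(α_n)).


c = [0, 4, 5, 8, 10]

Message polynomial: m(x) = 12 + 7·x (mod 13).
For each evaluation point α_i, compute m(α_i) mod 13:
  α_1 = 2: Horner steps 7 → 0, so m(2) = 0.
  α_2 = 10: Horner steps 7 → 4, so m(10) = 4.
  α_3 = 12: Horner steps 7 → 5, so m(12) = 5.
  α_4 = 5: Horner steps 7 → 8, so m(5) = 8.
  α_5 = 9: Horner steps 7 → 10, so m(9) = 10.
Codeword c = [0, 4, 5, 8, 10] ∈ F_13^5.


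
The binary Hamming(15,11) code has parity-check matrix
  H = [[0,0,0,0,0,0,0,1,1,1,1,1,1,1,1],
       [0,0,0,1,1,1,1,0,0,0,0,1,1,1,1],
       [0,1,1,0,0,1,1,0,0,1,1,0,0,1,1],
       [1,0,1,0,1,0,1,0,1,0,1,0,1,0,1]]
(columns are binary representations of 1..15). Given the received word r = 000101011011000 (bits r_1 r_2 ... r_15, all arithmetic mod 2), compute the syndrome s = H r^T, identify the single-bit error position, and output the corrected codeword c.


s = (0, 1, 0, 0)^T, error position = 4, corrected codeword c = 000001011011000

Compute s = H r^T mod 2 one row at a time:
  s_1 = 1 + 1 + 0 + 1 + 1 + 0 + 0 + 0 = 4 ≡ 0 (mod 2).
  s_2 = 1 + 0 + 1 + 0 + 1 + 0 + 0 + 0 = 3 ≡ 1 (mod 2).
  s_3 = 0 + 0 + 1 + 0 + 0 + 1 + 0 + 0 = 2 ≡ 0 (mod 2).
  s_4 = 0 + 0 + 0 + 0 + 1 + 1 + 0 + 0 = 2 ≡ 0 (mod 2).
s = (0, 1, 0, 0)^T — this equals column 4 of H (binary 0100), so error is at position 4.
Correct: flip bit 4 of r = 000101011011000 to get c = 000001011011000.


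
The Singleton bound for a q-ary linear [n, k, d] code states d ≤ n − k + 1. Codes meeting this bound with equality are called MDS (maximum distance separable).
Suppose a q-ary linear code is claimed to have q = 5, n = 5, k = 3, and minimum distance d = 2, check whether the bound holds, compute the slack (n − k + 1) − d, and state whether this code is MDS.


Singleton RHS = n − k + 1 = 3, slack = 1, bound satisfied, not MDS.

Singleton bound: d ≤ n − k + 1.
Here n = 5, k = 3, so n − k + 1 = 3.
Given d = 2, check d ≤ 3: YES.
Slack = (n − k + 1) − d = 1.
The code is NOT MDS (slack = 1 > 0).
Description: the claimed parameters are [5, 3, 2]_5; such a code would be non-MDS.


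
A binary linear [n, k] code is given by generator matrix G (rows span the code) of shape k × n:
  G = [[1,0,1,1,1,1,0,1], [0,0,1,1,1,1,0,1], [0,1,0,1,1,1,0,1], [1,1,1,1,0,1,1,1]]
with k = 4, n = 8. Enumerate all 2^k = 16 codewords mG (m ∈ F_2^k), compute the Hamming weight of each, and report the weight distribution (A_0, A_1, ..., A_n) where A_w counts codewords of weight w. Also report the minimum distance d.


Weight distribution: A_0 = 1, A_1 = 1, A_2 = 1, A_3 = 3, A_4 = 3, A_5 = 3, A_6 = 3, A_7 = 1. Minimum distance d = 1.

Enumerate all 2^4 = 16 messages m ∈ F_2^4.
For each, compute codeword c = mG in F_2^8, then tally its weight.
  m = 0000 → c = 00000000, weight = 0.
  m = 1000 → c = 10111101, weight = 6.
  m = 0100 → c = 00111101, weight = 5.
  m = 1100 → c = 10000000, weight = 1.
  m = 0010 → c = 01011101, weight = 5.
  m = 1010 → c = 11100000, weight = 3.
  m = 0110 → c = 01100000, weight = 2.
  m = 1110 → c = 11011101, weight = 6.
  m = 0001 → c = 11110111, weight = 7.
  m = 1001 → c = 01001010, weight = 3.
  m = 0101 → c = 11001010, weight = 4.
  m = 1101 → c = 01110111, weight = 6.
  m = 0011 → c = 10101010, weight = 4.
  m = 1011 → c = 00010111, weight = 4.
  m = 0111 → c = 10010111, weight = 5.
  m = 1111 → c = 00101010, weight = 3.
Tally weights:
  weight 0: 1 codewords.
  weight 1: 1 codewords.
  weight 2: 1 codewords.
  weight 3: 3 codewords.
  weight 4: 3 codewords.
  weight 5: 3 codewords.
  weight 6: 3 codewords.
  weight 7: 1 codewords.
Minimum distance d = smallest w > 0 with A_w > 0 = 1.
Sanity: Σ A_w = 16 = 2^4 = 16 ✓.


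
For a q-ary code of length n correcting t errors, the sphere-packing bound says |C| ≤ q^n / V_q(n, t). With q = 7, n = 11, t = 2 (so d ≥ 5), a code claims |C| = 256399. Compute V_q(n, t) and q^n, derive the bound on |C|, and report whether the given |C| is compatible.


V_q(n, t) = 2047, q^n = 1977326743, Hamming bound = 965963, |C| = 256399 ≤ bound (satisfied).

Step 1: Compute V_q(n, t) = Σ_{j=0}^2 C(n, j) (q−1)^j.
  j = 0: C(11,0)·(6)^0 = 1·1 = 1.
  j = 1: C(11,1)·(6)^1 = 11·6 = 66.
  j = 2: C(11,2)·(6)^2 = 55·36 = 1980.
  V_q(n, t) = 1 + 66 + 1980 = 2047.
Step 2: q^n = 7^11 = 1977326743.
Step 3: Hamming bound ⌊q^n / V_q(n,t)⌋ = ⌊1977326743/2047⌋ = 965963.
Step 4: Compare |C| = 256399 to 965963: satisfied.
The claimed |C| lies below the Hamming bound.


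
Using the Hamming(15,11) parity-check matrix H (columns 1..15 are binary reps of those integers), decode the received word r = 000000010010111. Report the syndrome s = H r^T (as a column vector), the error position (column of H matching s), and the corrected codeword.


s = (1, 1, 1, 1)^T, error position = 15, corrected codeword c = 000000010010110

Compute s = H r^T mod 2 one row at a time:
  s_1 = 1 + 0 + 0 + 1 + 0 + 1 + 1 + 1 = 5 ≡ 1 (mod 2).
  s_2 = 0 + 0 + 0 + 0 + 0 + 1 + 1 + 1 = 3 ≡ 1 (mod 2).
  s_3 = 0 + 0 + 0 + 0 + 0 + 1 + 1 + 1 = 3 ≡ 1 (mod 2).
  s_4 = 0 + 0 + 0 + 0 + 0 + 1 + 1 + 1 = 3 ≡ 1 (mod 2).
s = (1, 1, 1, 1)^T — this equals column 15 of H (binary 1111), so error is at position 15.
Correct: flip bit 15 of r = 000000010010111 to get c = 000000010010110.


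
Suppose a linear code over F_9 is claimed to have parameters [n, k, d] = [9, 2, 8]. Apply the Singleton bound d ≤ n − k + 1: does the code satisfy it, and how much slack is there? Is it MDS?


Singleton RHS = n − k + 1 = 8, slack = 0, bound satisfied, MDS.

Singleton bound: d ≤ n − k + 1.
Here n = 9, k = 2, so n − k + 1 = 8.
Given d = 8, check d ≤ 8: YES.
Slack = (n − k + 1) − d = 0.
The code is MDS (slack = 0).
Description: the claimed parameters are [9, 2, 8]_9; such a code would be MDS (meets Singleton bound).


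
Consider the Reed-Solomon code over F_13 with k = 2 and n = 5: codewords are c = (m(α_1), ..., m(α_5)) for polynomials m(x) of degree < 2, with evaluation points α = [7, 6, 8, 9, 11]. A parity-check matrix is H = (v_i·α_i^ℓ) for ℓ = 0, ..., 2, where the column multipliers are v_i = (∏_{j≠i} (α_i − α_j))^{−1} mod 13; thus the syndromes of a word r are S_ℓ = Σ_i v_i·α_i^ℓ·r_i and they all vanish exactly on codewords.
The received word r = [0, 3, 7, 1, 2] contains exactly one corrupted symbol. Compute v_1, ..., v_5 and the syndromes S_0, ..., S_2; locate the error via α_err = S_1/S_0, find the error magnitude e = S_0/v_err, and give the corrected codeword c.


S = (9, 2, 12), error at position 2, error magnitude e = 10, c = [0, 6, 7, 1, 2].

Step 1: column multipliers v_i = (∏_{j≠i}(α_i − α_j))^{−1} mod 13.
  i = 1 (α = 7): (7−6)(7−8)(7−9)(7−11) = 1·(−1)·(−2)·(−4) = −8 ≡ 5, so v_1 = 5^{−1} = 8 (mod 13).
  i = 2 (α = 6): (6−7)(6−8)(6−9)(6−11) = (−1)·(−2)·(−3)·(−5) = 30 ≡ 4, so v_2 = 4^{−1} = 10 (mod 13).
  i = 3 (α = 8): (8−7)(8−6)(8−9)(8−11) = 1·2·(−1)·(−3) = 6 ≡ 6, so v_3 = 6^{−1} = 11 (mod 13).
  i = 4 (α = 9): (9−7)(9−6)(9−8)(9−11) = 2·3·1·(−2) = −12 ≡ 1, so v_4 = 1^{−1} = 1 (mod 13).
  i = 5 (α = 11): (11−7)(11−6)(11−8)(11−9) = 4·5·3·2 = 120 ≡ 3, so v_5 = 3^{−1} = 9 (mod 13).
  v = [8, 10, 11, 1, 9].
Step 2: syndromes of r = [0, 3, 7, 1, 2] (all sums mod 13).
  S_0 = Σ v_i r_i = 8·0 + 10·3 + 11·7 + 1·1 + 9·2 = 126 ≡ 9.
  S_1 = Σ v_i α_i r_i = 8·7·0 + 10·6·3 + 11·8·7 + 1·9·1 + 9·11·2 = 1003 ≡ 2.
  α_i^2 mod 13 = [10, 10, 12, 3, 4].
  S_2 = Σ v_i α_i^2 r_i = 8·10·0 + 10·10·3 + 11·12·7 + 1·3·1 + 9·4·2 = 1299 ≡ 12.
  S = (9, 2, 12) ≠ 0, so r is not a codeword (an error is present).
Step 3: locate the error. For a single error e at position i, S_ℓ = v_i·e·α_i^ℓ, so α_err = S_1/S_0.
  S_0^{−1} = 9^{−1} = 3 (mod 13), so α_err = 2·3 = 6 ≡ 6 = α_2. Error position i = 2.
  Consistency check: S_2/S_1 = 12·7 = 84 ≡ 6 = α_err ✓ (single-error assumption holds).
Step 4: error magnitude e = S_0/v_2 = S_0·∏_{j≠2}(α_2 − α_j) = 9·4 = 36 ≡ 10 (mod 13).
Step 5: correct position 2: c_2 = r_2 − e = 3 − 10 ≡ 6 (mod 13). Hence c = [0, 6, 7, 1, 2].
  Check: interpolating c through the α_i gives m(x) = 3 + 7·x (degree < 2) with m(α_i) = c_i for every i, so c is indeed a codeword.


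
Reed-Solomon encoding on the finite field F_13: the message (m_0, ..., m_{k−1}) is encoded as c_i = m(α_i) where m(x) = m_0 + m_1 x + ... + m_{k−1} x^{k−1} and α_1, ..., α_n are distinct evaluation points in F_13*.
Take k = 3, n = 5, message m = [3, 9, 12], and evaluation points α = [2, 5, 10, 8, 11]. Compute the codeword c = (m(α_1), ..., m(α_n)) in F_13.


c = [4, 10, 6, 11, 7]

Message polynomial: m(x) = 3 + 9·x + 12·x^2 (mod 13).
For each evaluation point α_i, compute m(α_i) mod 13:
  α_1 = 2: Horner steps 12 → 7 → 4, so m(2) = 4.
  α_2 = 5: Horner steps 12 → 4 → 10, so m(5) = 10.
  α_3 = 10: Horner steps 12 → 12 → 6, so m(10) = 6.
  α_4 = 8: Horner steps 12 → 1 → 11, so m(8) = 11.
  α_5 = 11: Horner steps 12 → 11 → 7, so m(11) = 7.
Codeword c = [4, 10, 6, 11, 7] ∈ F_13^5.


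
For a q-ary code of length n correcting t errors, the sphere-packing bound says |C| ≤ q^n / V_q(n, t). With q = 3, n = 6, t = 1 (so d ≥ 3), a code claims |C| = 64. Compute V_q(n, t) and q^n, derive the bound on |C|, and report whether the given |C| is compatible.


V_q(n, t) = 13, q^n = 729, Hamming bound = 56, |C| = 64 > bound (violated).

Step 1: Compute V_q(n, t) = Σ_{j=0}^1 C(n, j) (q−1)^j.
  j = 0: C(6,0)·(2)^0 = 1·1 = 1.
  j = 1: C(6,1)·(2)^1 = 6·2 = 12.
  V_q(n, t) = 1 + 12 = 13.
Step 2: q^n = 3^6 = 729.
Step 3: Hamming bound ⌊q^n / V_q(n,t)⌋ = ⌊729/13⌋ = 56.
Step 4: Compare |C| = 64 to 56: violated.
The claimed |C| lies above the Hamming bound, so no 3-ary code of length 6 with d ≥ 3 can have 64 codewords.


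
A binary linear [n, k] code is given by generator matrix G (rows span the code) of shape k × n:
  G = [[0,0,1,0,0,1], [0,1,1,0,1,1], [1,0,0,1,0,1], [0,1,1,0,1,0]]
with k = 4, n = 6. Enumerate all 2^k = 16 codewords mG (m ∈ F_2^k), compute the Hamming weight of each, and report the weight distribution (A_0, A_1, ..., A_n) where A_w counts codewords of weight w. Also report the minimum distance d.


Weight distribution: A_0 = 1, A_1 = 2, A_2 = 3, A_3 = 4, A_4 = 3, A_5 = 2, A_6 = 1. Minimum distance d = 1.

Enumerate all 2^4 = 16 messages m ∈ F_2^4.
For each, compute codeword c = mG in F_2^6, then tally its weight.
  m = 0000 → c = 000000, weight = 0.
  m = 1000 → c = 001001, weight = 2.
  m = 0100 → c = 011011, weight = 4.
  m = 1100 → c = 010010, weight = 2.
  m = 0010 → c = 100101, weight = 3.
  m = 1010 → c = 101100, weight = 3.
  m = 0110 → c = 111110, weight = 5.
  m = 1110 → c = 110111, weight = 5.
  m = 0001 → c = 011010, weight = 3.
  m = 1001 → c = 010011, weight = 3.
  m = 0101 → c = 000001, weight = 1.
  m = 1101 → c = 001000, weight = 1.
  m = 0011 → c = 111111, weight = 6.
  m = 1011 → c = 110110, weight = 4.
  m = 0111 → c = 100100, weight = 2.
  m = 1111 → c = 101101, weight = 4.
Tally weights:
  weight 0: 1 codewords.
  weight 1: 2 codewords.
  weight 2: 3 codewords.
  weight 3: 4 codewords.
  weight 4: 3 codewords.
  weight 5: 2 codewords.
  weight 6: 1 codewords.
Minimum distance d = smallest w > 0 with A_w > 0 = 1.
Sanity: Σ A_w = 16 = 2^4 = 16 ✓.


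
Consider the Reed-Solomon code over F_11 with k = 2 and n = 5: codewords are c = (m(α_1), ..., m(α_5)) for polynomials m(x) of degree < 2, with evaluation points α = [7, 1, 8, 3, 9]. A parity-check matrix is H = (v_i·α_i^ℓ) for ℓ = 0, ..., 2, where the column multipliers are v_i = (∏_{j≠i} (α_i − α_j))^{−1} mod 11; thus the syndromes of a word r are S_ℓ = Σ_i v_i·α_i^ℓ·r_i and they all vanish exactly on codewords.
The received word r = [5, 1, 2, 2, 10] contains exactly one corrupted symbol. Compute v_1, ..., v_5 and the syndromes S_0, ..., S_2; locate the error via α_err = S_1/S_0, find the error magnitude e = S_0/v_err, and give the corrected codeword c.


S = (9, 5, 4), error at position 4, error magnitude e = 7, c = [5, 1, 2, 6, 10].

Step 1: column multipliers v_i = (∏_{j≠i}(α_i − α_j))^{−1} mod 11.
  i = 1 (α = 7): (7−1)(7−8)(7−3)(7−9) = 6·(−1)·4·(−2) = 48 ≡ 4, so v_1 = 4^{−1} = 3 (mod 11).
  i = 2 (α = 1): (1−7)(1−8)(1−3)(1−9) = (−6)·(−7)·(−2)·(−8) = 672 ≡ 1, so v_2 = 1^{−1} = 1 (mod 11).
  i = 3 (α = 8): (8−7)(8−1)(8−3)(8−9) = 1·7·5·(−1) = −35 ≡ 9, so v_3 = 9^{−1} = 5 (mod 11).
  i = 4 (α = 3): (3−7)(3−1)(3−8)(3−9) = (−4)·2·(−5)·(−6) = −240 ≡ 2, so v_4 = 2^{−1} = 6 (mod 11).
  i = 5 (α = 9): (9−7)(9−1)(9−8)(9−3) = 2·8·1·6 = 96 ≡ 8, so v_5 = 8^{−1} = 7 (mod 11).
  v = [3, 1, 5, 6, 7].
Step 2: syndromes of r = [5, 1, 2, 2, 10] (all sums mod 11).
  S_0 = Σ v_i r_i = 3·5 + 1·1 + 5·2 + 6·2 + 7·10 = 108 ≡ 9.
  S_1 = Σ v_i α_i r_i = 3·7·5 + 1·1·1 + 5·8·2 + 6·3·2 + 7·9·10 = 852 ≡ 5.
  α_i^2 mod 11 = [5, 1, 9, 9, 4].
  S_2 = Σ v_i α_i^2 r_i = 3·5·5 + 1·1·1 + 5·9·2 + 6·9·2 + 7·4·10 = 554 ≡ 4.
  S = (9, 5, 4) ≠ 0, so r is not a codeword (an error is present).
Step 3: locate the error. For a single error e at position i, S_ℓ = v_i·e·α_i^ℓ, so α_err = S_1/S_0.
  S_0^{−1} = 9^{−1} = 5 (mod 11), so α_err = 5·5 = 25 ≡ 3 = α_4. Error position i = 4.
  Consistency check: S_2/S_1 = 4·9 = 36 ≡ 3 = α_err ✓ (single-error assumption holds).
Step 4: error magnitude e = S_0/v_4 = S_0·∏_{j≠4}(α_4 − α_j) = 9·2 = 18 ≡ 7 (mod 11).
Step 5: correct position 4: c_4 = r_4 − e = 2 − 7 ≡ 6 (mod 11). Hence c = [5, 1, 2, 6, 10].
  Check: interpolating c through the α_i gives m(x) = 4 + 8·x (degree < 2) with m(α_i) = c_i for every i, so c is indeed a codeword.


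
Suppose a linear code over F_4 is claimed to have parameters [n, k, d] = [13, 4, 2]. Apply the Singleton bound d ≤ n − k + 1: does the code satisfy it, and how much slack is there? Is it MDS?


Singleton RHS = n − k + 1 = 10, slack = 8, bound satisfied, not MDS.

Singleton bound: d ≤ n − k + 1.
Here n = 13, k = 4, so n − k + 1 = 10.
Given d = 2, check d ≤ 10: YES.
Slack = (n − k + 1) − d = 8.
The code is NOT MDS (slack = 8 > 0).
Description: the claimed parameters are [13, 4, 2]_4; such a code would be non-MDS.


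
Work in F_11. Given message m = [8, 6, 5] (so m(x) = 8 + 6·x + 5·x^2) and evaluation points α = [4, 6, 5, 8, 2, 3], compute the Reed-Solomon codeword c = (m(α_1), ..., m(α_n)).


c = [2, 4, 9, 2, 7, 5]

Message polynomial: m(x) = 8 + 6·x + 5·x^2 (mod 11).
For each evaluation point α_i, compute m(α_i) mod 11:
  α_1 = 4: Horner steps 5 → 4 → 2, so m(4) = 2.
  α_2 = 6: Horner steps 5 → 3 → 4, so m(6) = 4.
  α_3 = 5: Horner steps 5 → 9 → 9, so m(5) = 9.
  α_4 = 8: Horner steps 5 → 2 → 2, so m(8) = 2.
  α_5 = 2: Horner steps 5 → 5 → 7, so m(2) = 7.
  α_6 = 3: Horner steps 5 → 10 → 5, so m(3) = 5.
Codeword c = [2, 4, 9, 2, 7, 5] ∈ F_11^6.


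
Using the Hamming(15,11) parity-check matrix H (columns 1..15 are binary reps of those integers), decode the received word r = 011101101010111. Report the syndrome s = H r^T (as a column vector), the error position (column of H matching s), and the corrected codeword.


s = (1, 0, 1, 0)^T, error position = 10, corrected codeword c = 011101101110111

Compute s = H r^T mod 2 one row at a time:
  s_1 = 0 + 1 + 0 + 1 + 0 + 1 + 1 + 1 = 5 ≡ 1 (mod 2).
  s_2 = 1 + 0 + 1 + 1 + 0 + 1 + 1 + 1 = 6 ≡ 0 (mod 2).
  s_3 = 1 + 1 + 1 + 1 + 0 + 1 + 1 + 1 = 7 ≡ 1 (mod 2).
  s_4 = 0 + 1 + 0 + 1 + 1 + 1 + 1 + 1 = 6 ≡ 0 (mod 2).
s = (1, 0, 1, 0)^T — this equals column 10 of H (binary 1010), so error is at position 10.
Correct: flip bit 10 of r = 011101101010111 to get c = 011101101110111.


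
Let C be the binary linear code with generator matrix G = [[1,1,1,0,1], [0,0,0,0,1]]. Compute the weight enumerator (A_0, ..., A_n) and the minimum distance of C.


Weight distribution: A_0 = 1, A_1 = 1, A_3 = 1, A_4 = 1. Minimum distance d = 1.

Enumerate all 2^2 = 4 messages m ∈ F_2^2.
For each, compute codeword c = mG in F_2^5, then tally its weight.
  m = 00 → c = 00000, weight = 0.
  m = 10 → c = 11101, weight = 4.
  m = 01 → c = 00001, weight = 1.
  m = 11 → c = 11100, weight = 3.
Tally weights:
  weight 0: 1 codewords.
  weight 1: 1 codewords.
  weight 3: 1 codewords.
  weight 4: 1 codewords.
Minimum distance d = smallest w > 0 with A_w > 0 = 1.
Sanity: Σ A_w = 4 = 2^2 = 4 ✓.


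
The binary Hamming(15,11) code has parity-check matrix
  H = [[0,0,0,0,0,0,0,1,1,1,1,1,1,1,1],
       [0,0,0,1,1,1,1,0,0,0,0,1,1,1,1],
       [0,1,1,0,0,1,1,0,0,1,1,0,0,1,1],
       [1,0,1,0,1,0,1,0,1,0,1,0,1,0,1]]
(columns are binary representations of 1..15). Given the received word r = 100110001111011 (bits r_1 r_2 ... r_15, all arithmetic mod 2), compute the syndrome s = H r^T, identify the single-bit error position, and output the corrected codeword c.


s = (0, 1, 0, 1)^T, error position = 5, corrected codeword c = 100100001111011

Compute s = H r^T mod 2 one row at a time:
  s_1 = 0 + 1 + 1 + 1 + 1 + 0 + 1 + 1 = 6 ≡ 0 (mod 2).
  s_2 = 1 + 1 + 0 + 0 + 1 + 0 + 1 + 1 = 5 ≡ 1 (mod 2).
  s_3 = 0 + 0 + 0 + 0 + 1 + 1 + 1 + 1 = 4 ≡ 0 (mod 2).
  s_4 = 1 + 0 + 1 + 0 + 1 + 1 + 0 + 1 = 5 ≡ 1 (mod 2).
s = (0, 1, 0, 1)^T — this equals column 5 of H (binary 0101), so error is at position 5.
Correct: flip bit 5 of r = 100110001111011 to get c = 100100001111011.


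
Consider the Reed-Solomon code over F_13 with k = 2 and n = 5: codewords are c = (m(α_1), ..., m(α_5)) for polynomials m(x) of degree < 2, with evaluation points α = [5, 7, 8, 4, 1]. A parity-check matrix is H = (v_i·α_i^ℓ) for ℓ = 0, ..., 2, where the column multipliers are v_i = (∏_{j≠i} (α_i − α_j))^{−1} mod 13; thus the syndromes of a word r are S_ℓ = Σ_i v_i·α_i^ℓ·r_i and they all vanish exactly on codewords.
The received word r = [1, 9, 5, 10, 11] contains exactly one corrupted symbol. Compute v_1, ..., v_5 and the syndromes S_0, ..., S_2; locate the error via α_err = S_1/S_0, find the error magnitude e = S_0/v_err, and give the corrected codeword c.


S = (3, 11, 10), error at position 3, error magnitude e = 5, c = [1, 9, 0, 10, 11].

Step 1: column multipliers v_i = (∏_{j≠i}(α_i − α_j))^{−1} mod 13.
  i = 1 (α = 5): (5−7)(5−8)(5−4)(5−1) = (−2)·(−3)·1·4 = 24 ≡ 11, so v_1 = 11^{−1} = 6 (mod 13).
  i = 2 (α = 7): (7−5)(7−8)(7−4)(7−1) = 2·(−1)·3·6 = −36 ≡ 3, so v_2 = 3^{−1} = 9 (mod 13).
  i = 3 (α = 8): (8−5)(8−7)(8−4)(8−1) = 3·1·4·7 = 84 ≡ 6, so v_3 = 6^{−1} = 11 (mod 13).
  i = 4 (α = 4): (4−5)(4−7)(4−8)(4−1) = (−1)·(−3)·(−4)·3 = −36 ≡ 3, so v_4 = 3^{−1} = 9 (mod 13).
  i = 5 (α = 1): (1−5)(1−7)(1−8)(1−4) = (−4)·(−6)·(−7)·(−3) = 504 ≡ 10, so v_5 = 10^{−1} = 4 (mod 13).
  v = [6, 9, 11, 9, 4].
Step 2: syndromes of r = [1, 9, 5, 10, 11] (all sums mod 13).
  S_0 = Σ v_i r_i = 6·1 + 9·9 + 11·5 + 9·10 + 4·11 = 276 ≡ 3.
  S_1 = Σ v_i α_i r_i = 6·5·1 + 9·7·9 + 11·8·5 + 9·4·10 + 4·1·11 = 1441 ≡ 11.
  α_i^2 mod 13 = [12, 10, 12, 3, 1].
  S_2 = Σ v_i α_i^2 r_i = 6·12·1 + 9·10·9 + 11·12·5 + 9·3·10 + 4·1·11 = 1856 ≡ 10.
  S = (3, 11, 10) ≠ 0, so r is not a codeword (an error is present).
Step 3: locate the error. For a single error e at position i, S_ℓ = v_i·e·α_i^ℓ, so α_err = S_1/S_0.
  S_0^{−1} = 3^{−1} = 9 (mod 13), so α_err = 11·9 = 99 ≡ 8 = α_3. Error position i = 3.
  Consistency check: S_2/S_1 = 10·6 = 60 ≡ 8 = α_err ✓ (single-error assumption holds).
Step 4: error magnitude e = S_0/v_3 = S_0·∏_{j≠3}(α_3 − α_j) = 3·6 = 18 ≡ 5 (mod 13).
Step 5: correct position 3: c_3 = r_3 − e = 5 − 5 ≡ 0 (mod 13). Hence c = [1, 9, 0, 10, 11].
  Check: interpolating c through the α_i gives m(x) = 7 + 4·x (degree < 2) with m(α_i) = c_i for every i, so c is indeed a codeword.


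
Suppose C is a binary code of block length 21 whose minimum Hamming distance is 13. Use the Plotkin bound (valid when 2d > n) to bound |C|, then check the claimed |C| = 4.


Plotkin bound M ≤ 4; given |C| = 4 ≤ bound (satisfied).

Check applicability: 2d = 26, n = 21.
2d − n = 5 > 0, so Plotkin applies.
Compute d/(2d−n) = 13/5 ≈ 2.6000.
⌊d/(2d−n)⌋ = 2.
Plotkin bound: M ≤ 2·2 = 4.
Given |C| = 4, check: satisfied.
This |C| is at the Plotkin bound.


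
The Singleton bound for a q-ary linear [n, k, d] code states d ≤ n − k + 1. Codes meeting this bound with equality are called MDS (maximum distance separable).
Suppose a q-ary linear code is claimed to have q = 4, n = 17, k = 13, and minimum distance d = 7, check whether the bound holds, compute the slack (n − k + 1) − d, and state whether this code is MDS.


Singleton RHS = n − k + 1 = 5, slack = -2, bound violated (no such code; not MDS).

Singleton bound: d ≤ n − k + 1.
Here n = 17, k = 13, so n − k + 1 = 5.
Given d = 7, check d ≤ 5: NO.
Slack = (n − k + 1) − d = -2.
The slack is negative: d = 7 exceeds n − k + 1 = 5 by 2, so the Singleton bound is violated and no linear [17, 13, 7]_4 code can exist. In particular it is not MDS (MDS requires d = n − k + 1 exactly).
Description: the claimed parameters are [17, 13, 7]_4; such a code would be impossible (violates the Singleton bound).


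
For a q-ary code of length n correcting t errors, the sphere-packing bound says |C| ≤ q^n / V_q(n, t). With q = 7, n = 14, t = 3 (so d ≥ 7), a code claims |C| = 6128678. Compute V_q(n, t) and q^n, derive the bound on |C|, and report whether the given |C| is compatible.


V_q(n, t) = 81985, q^n = 678223072849, Hamming bound = 8272526, |C| = 6128678 ≤ bound (satisfied).

Step 1: Compute V_q(n, t) = Σ_{j=0}^3 C(n, j) (q−1)^j.
  j = 0: C(14,0)·(6)^0 = 1·1 = 1.
  j = 1: C(14,1)·(6)^1 = 14·6 = 84.
  j = 2: C(14,2)·(6)^2 = 91·36 = 3276.
  j = 3: C(14,3)·(6)^3 = 364·216 = 78624.
  V_q(n, t) = 1 + 84 + 3276 + 78624 = 81985.
Step 2: q^n = 7^14 = 678223072849.
Step 3: Hamming bound ⌊q^n / V_q(n,t)⌋ = ⌊678223072849/81985⌋ = 8272526.
Step 4: Compare |C| = 6128678 to 8272526: satisfied.
The claimed |C| lies below the Hamming bound.


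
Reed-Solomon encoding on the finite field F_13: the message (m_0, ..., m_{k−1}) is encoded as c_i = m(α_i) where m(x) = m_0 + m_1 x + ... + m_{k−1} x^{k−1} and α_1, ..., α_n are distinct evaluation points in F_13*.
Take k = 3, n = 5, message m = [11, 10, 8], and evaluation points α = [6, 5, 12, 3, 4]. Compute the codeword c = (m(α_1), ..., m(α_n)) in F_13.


c = [8, 1, 9, 9, 10]

Message polynomial: m(x) = 11 + 10·x + 8·x^2 (mod 13).
For each evaluation point α_i, compute m(α_i) mod 13:
  α_1 = 6: Horner steps 8 → 6 → 8, so m(6) = 8.
  α_2 = 5: Horner steps 8 → 11 → 1, so m(5) = 1.
  α_3 = 12: Horner steps 8 → 2 → 9, so m(12) = 9.
  α_4 = 3: Horner steps 8 → 8 → 9, so m(3) = 9.
  α_5 = 4: Horner steps 8 → 3 → 10, so m(4) = 10.
Codeword c = [8, 1, 9, 9, 10] ∈ F_13^5.


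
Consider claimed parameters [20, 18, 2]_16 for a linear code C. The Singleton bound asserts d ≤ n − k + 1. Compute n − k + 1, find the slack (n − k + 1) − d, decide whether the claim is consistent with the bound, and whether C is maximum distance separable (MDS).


Singleton RHS = n − k + 1 = 3, slack = 1, bound satisfied, not MDS.

Singleton bound: d ≤ n − k + 1.
Here n = 20, k = 18, so n − k + 1 = 3.
Given d = 2, check d ≤ 3: YES.
Slack = (n − k + 1) − d = 1.
The code is NOT MDS (slack = 1 > 0).
Description: the claimed parameters are [20, 18, 2]_16; such a code would be non-MDS.


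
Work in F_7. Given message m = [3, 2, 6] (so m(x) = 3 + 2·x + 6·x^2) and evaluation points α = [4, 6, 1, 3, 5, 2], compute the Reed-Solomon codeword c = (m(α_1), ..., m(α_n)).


c = [2, 0, 4, 0, 2, 3]

Message polynomial: m(x) = 3 + 2·x + 6·x^2 (mod 7).
For each evaluation point α_i, compute m(α_i) mod 7:
  α_1 = 4: Horner steps 6 → 5 → 2, so m(4) = 2.
  α_2 = 6: Horner steps 6 → 3 → 0, so m(6) = 0.
  α_3 = 1: Horner steps 6 → 1 → 4, so m(1) = 4.
  α_4 = 3: Horner steps 6 → 6 → 0, so m(3) = 0.
  α_5 = 5: Horner steps 6 → 4 → 2, so m(5) = 2.
  α_6 = 2: Horner steps 6 → 0 → 3, so m(2) = 3.
Codeword c = [2, 0, 4, 0, 2, 3] ∈ F_7^6.


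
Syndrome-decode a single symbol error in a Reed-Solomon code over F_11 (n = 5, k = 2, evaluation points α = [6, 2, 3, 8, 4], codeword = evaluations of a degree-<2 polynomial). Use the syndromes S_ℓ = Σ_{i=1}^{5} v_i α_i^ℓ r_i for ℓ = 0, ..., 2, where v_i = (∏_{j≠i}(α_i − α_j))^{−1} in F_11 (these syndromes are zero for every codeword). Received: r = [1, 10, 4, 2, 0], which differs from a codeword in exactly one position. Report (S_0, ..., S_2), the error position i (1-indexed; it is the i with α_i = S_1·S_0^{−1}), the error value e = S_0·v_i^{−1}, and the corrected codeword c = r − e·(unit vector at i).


S = (3, 9, 5), error at position 3, error magnitude e = 10, c = [1, 10, 5, 2, 0].

Step 1: column multipliers v_i = (∏_{j≠i}(α_i − α_j))^{−1} mod 11.
  i = 1 (α = 6): (6−2)(6−3)(6−8)(6−4) = 4·3·(−2)·2 = −48 ≡ 7, so v_1 = 7^{−1} = 8 (mod 11).
  i = 2 (α = 2): (2−6)(2−3)(2−8)(2−4) = (−4)·(−1)·(−6)·(−2) = 48 ≡ 4, so v_2 = 4^{−1} = 3 (mod 11).
  i = 3 (α = 3): (3−6)(3−2)(3−8)(3−4) = (−3)·1·(−5)·(−1) = −15 ≡ 7, so v_3 = 7^{−1} = 8 (mod 11).
  i = 4 (α = 8): (8−6)(8−2)(8−3)(8−4) = 2·6·5·4 = 240 ≡ 9, so v_4 = 9^{−1} = 5 (mod 11).
  i = 5 (α = 4): (4−6)(4−2)(4−3)(4−8) = (−2)·2·1·(−4) = 16 ≡ 5, so v_5 = 5^{−1} = 9 (mod 11).
  v = [8, 3, 8, 5, 9].
Step 2: syndromes of r = [1, 10, 4, 2, 0] (all sums mod 11).
  S_0 = Σ v_i r_i = 8·1 + 3·10 + 8·4 + 5·2 + 9·0 = 80 ≡ 3.
  S_1 = Σ v_i α_i r_i = 8·6·1 + 3·2·10 + 8·3·4 + 5·8·2 + 9·4·0 = 284 ≡ 9.
  α_i^2 mod 11 = [3, 4, 9, 9, 5].
  S_2 = Σ v_i α_i^2 r_i = 8·3·1 + 3·4·10 + 8·9·4 + 5·9·2 + 9·5·0 = 522 ≡ 5.
  S = (3, 9, 5) ≠ 0, so r is not a codeword (an error is present).
Step 3: locate the error. For a single error e at position i, S_ℓ = v_i·e·α_i^ℓ, so α_err = S_1/S_0.
  S_0^{−1} = 3^{−1} = 4 (mod 11), so α_err = 9·4 = 36 ≡ 3 = α_3. Error position i = 3.
  Consistency check: S_2/S_1 = 5·5 = 25 ≡ 3 = α_err ✓ (single-error assumption holds).
Step 4: error magnitude e = S_0/v_3 = S_0·∏_{j≠3}(α_3 − α_j) = 3·7 = 21 ≡ 10 (mod 11).
Step 5: correct position 3: c_3 = r_3 − e = 4 − 10 ≡ 5 (mod 11). Hence c = [1, 10, 5, 2, 0].
  Check: interpolating c through the α_i gives m(x) = 9 + 6·x (degree < 2) with m(α_i) = c_i for every i, so c is indeed a codeword.


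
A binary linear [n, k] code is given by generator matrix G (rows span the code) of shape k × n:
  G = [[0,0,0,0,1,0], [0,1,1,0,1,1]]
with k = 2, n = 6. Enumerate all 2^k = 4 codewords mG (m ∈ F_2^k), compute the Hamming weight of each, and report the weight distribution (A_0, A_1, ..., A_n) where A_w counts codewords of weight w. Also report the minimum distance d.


Weight distribution: A_0 = 1, A_1 = 1, A_3 = 1, A_4 = 1. Minimum distance d = 1.

Enumerate all 2^2 = 4 messages m ∈ F_2^2.
For each, compute codeword c = mG in F_2^6, then tally its weight.
  m = 00 → c = 000000, weight = 0.
  m = 10 → c = 000010, weight = 1.
  m = 01 → c = 011011, weight = 4.
  m = 11 → c = 011001, weight = 3.
Tally weights:
  weight 0: 1 codewords.
  weight 1: 1 codewords.
  weight 3: 1 codewords.
  weight 4: 1 codewords.
Minimum distance d = smallest w > 0 with A_w > 0 = 1.
Sanity: Σ A_w = 4 = 2^2 = 4 ✓.


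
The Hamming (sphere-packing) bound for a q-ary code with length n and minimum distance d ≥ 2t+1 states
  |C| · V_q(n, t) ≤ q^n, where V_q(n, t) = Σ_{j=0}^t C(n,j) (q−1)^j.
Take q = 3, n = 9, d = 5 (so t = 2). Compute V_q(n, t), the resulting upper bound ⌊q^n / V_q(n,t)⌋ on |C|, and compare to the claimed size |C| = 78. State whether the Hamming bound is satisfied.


V_q(n, t) = 163, q^n = 19683, Hamming bound = 120, |C| = 78 ≤ bound (satisfied).

Step 1: Compute V_q(n, t) = Σ_{j=0}^2 C(n, j) (q−1)^j.
  j = 0: C(9,0)·(2)^0 = 1·1 = 1.
  j = 1: C(9,1)·(2)^1 = 9·2 = 18.
  j = 2: C(9,2)·(2)^2 = 36·4 = 144.
  V_q(n, t) = 1 + 18 + 144 = 163.
Step 2: q^n = 3^9 = 19683.
Step 3: Hamming bound ⌊q^n / V_q(n,t)⌋ = ⌊19683/163⌋ = 120.
Step 4: Compare |C| = 78 to 120: satisfied.
The claimed |C| lies below the Hamming bound.


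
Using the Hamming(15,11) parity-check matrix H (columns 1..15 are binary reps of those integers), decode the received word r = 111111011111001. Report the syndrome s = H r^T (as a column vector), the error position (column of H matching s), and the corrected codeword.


s = (0, 1, 0, 0)^T, error position = 4, corrected codeword c = 111011011111001

Compute s = H r^T mod 2 one row at a time:
  s_1 = 1 + 1 + 1 + 1 + 1 + 0 + 0 + 1 = 6 ≡ 0 (mod 2).
  s_2 = 1 + 1 + 1 + 0 + 1 + 0 + 0 + 1 = 5 ≡ 1 (mod 2).
  s_3 = 1 + 1 + 1 + 0 + 1 + 1 + 0 + 1 = 6 ≡ 0 (mod 2).
  s_4 = 1 + 1 + 1 + 0 + 1 + 1 + 0 + 1 = 6 ≡ 0 (mod 2).
s = (0, 1, 0, 0)^T — this equals column 4 of H (binary 0100), so error is at position 4.
Correct: flip bit 4 of r = 111111011111001 to get c = 111011011111001.


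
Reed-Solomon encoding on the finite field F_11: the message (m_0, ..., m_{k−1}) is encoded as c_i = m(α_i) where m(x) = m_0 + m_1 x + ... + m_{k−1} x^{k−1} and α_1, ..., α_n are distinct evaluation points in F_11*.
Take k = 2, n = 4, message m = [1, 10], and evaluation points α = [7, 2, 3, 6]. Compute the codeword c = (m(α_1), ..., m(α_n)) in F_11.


c = [5, 10, 9, 6]

Message polynomial: m(x) = 1 + 10·x (mod 11).
For each evaluation point α_i, compute m(α_i) mod 11:
  α_1 = 7: Horner steps 10 → 5, so m(7) = 5.
  α_2 = 2: Horner steps 10 → 10, so m(2) = 10.
  α_3 = 3: Horner steps 10 → 9, so m(3) = 9.
  α_4 = 6: Horner steps 10 → 6, so m(6) = 6.
Codeword c = [5, 10, 9, 6] ∈ F_11^4.
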